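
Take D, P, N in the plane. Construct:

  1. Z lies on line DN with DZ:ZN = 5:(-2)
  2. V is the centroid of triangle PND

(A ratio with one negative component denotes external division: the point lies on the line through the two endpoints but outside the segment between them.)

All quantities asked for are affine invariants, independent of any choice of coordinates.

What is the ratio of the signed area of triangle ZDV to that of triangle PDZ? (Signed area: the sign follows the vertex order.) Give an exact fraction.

Set D = (0, 0), P = (1, 0), N = (0, 1); any affine frame gives the same invariant.
1. Z lies on line DN with DZ:ZN = 5:(-2) ⇒ Z = (0, 5/3)
2. V is the centroid of triangle PND ⇒ V = (1/3, 1/3)
2·[ZDV] = 5/9, 2·[PDZ] = -5/3
[ZDV]:[PDZ] = 5/9:-5/3 = -1/3

[ZDV]:[PDZ] = -1/3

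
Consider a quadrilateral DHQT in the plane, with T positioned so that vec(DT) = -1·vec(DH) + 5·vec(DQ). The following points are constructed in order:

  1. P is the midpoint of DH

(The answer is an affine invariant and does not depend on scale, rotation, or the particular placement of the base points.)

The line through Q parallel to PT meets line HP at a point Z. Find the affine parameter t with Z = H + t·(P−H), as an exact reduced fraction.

t = 7/5

Set D = (0, 0), H = (1, 0), Q = (0, 1), T = (-1, 5); any affine frame gives the same invariant.
1. P is the midpoint of DH ⇒ P = (1/2, 0)
through Q parallel to PT: direction (-3/2, 5); meets HP at Z = (3/10, 0)
Z = H + t·(P−H) with t = 7/5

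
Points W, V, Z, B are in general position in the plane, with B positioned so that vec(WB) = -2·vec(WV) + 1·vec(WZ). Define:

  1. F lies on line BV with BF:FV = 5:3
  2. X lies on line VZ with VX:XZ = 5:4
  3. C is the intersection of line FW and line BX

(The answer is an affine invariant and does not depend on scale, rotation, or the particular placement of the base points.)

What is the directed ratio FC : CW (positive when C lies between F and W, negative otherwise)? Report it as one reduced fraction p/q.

Work in coordinates with W = (0, 0), V = (1, 0), Z = (0, 1), B = (-2, 1).
1. F lies on line BV with BF:FV = 5:3 ⇒ F = (-1/8, 3/8)
2. X lies on line VZ with VX:XZ = 5:4 ⇒ X = (4/9, 5/9)
3. C is the intersection of line FW and line BX ⇒ C = (-7/31, 21/31)
C = F + t·(W−F) with t = -25/31, so FC:CW = t:(1−t) = -25/31:56/31

FC:CW = -25/56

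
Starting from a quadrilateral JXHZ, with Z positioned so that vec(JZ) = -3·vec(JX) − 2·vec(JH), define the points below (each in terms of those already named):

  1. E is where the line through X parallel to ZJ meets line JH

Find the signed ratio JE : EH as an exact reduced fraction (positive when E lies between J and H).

Set J = (0, 0), X = (1, 0), H = (0, 1), Z = (-3, -2); any affine frame gives the same invariant.
1. E is where the line through X parallel to ZJ meets line JH ⇒ E = (0, -2/3)
E = J + t·(H−J) with t = -2/3, so JE:EH = t:(1−t) = -2/3:5/3

JE:EH = -2/5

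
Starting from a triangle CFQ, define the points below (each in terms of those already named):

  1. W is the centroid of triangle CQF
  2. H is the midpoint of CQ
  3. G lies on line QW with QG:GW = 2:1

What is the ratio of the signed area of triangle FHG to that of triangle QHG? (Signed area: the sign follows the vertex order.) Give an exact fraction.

[FHG]:[QHG] = -3/2

Work in coordinates with C = (0, 0), F = (1, 0), Q = (0, 1).
1. W is the centroid of triangle CQF ⇒ W = (1/3, 1/3)
2. H is the midpoint of CQ ⇒ H = (0, 1/2)
3. G lies on line QW with QG:GW = 2:1 ⇒ G = (2/9, 5/9)
2·[FHG] = -1/6, 2·[QHG] = 1/9
[FHG]:[QHG] = -1/6:1/9 = -3/2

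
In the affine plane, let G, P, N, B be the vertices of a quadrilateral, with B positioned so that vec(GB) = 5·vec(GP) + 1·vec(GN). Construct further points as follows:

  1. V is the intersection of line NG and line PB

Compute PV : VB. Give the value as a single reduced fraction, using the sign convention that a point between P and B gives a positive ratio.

PV:VB = -1/5

Work in coordinates with G = (0, 0), P = (1, 0), N = (0, 1), B = (5, 1).
1. V is the intersection of line NG and line PB ⇒ V = (0, -1/4)
V = P + t·(B−P) with t = -1/4, so PV:VB = t:(1−t) = -1/4:5/4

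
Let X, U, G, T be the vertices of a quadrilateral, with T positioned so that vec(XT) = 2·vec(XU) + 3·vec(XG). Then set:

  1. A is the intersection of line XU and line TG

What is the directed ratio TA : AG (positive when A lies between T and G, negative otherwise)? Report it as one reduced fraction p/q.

Choose coordinates X = (0, 0), U = (1, 0), G = (0, 1), T = (2, 3).
1. A is the intersection of line XU and line TG ⇒ A = (-1, 0)
A = T + t·(G−T) with t = 3/2, so TA:AG = t:(1−t) = 3/2:-1/2

TA:AG = -3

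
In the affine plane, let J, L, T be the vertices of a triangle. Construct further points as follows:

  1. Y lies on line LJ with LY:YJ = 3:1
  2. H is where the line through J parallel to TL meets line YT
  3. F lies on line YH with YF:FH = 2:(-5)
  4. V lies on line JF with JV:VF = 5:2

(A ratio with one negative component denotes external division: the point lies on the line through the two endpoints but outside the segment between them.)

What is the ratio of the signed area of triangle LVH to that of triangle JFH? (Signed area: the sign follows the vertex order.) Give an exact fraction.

Assign J = (0, 0), L = (1, 0), T = (0, 1) — the answer is frame-independent, so this choice is without loss of generality.
1. Y lies on line LJ with LY:YJ = 3:1 ⇒ Y = (1/4, 0)
2. H is where the line through J parallel to TL meets line YT ⇒ H = (1/3, -1/3)
3. F lies on line YH with YF:FH = 2:(-5) ⇒ F = (7/36, 2/9)
4. V lies on line JF with JV:VF = 5:2 ⇒ V = (5/36, 10/63)
2·[LVH] = 11/28, 2·[JFH] = -5/36
[LVH]:[JFH] = 11/28:-5/36 = -99/35

[LVH]:[JFH] = -99/35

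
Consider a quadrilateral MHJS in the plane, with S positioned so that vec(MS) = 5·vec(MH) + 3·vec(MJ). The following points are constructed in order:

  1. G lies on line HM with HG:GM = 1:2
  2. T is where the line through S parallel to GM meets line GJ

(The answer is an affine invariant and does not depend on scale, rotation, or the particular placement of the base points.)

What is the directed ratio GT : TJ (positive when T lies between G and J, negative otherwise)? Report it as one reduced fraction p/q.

GT:TJ = -3/2

Assign M = (0, 0), H = (1, 0), J = (0, 1), S = (5, 3) — the answer is frame-independent, so this choice is without loss of generality.
1. G lies on line HM with HG:GM = 1:2 ⇒ G = (2/3, 0)
2. T is where the line through S parallel to GM meets line GJ ⇒ T = (-4/3, 3)
T = G + t·(J−G) with t = 3, so GT:TJ = t:(1−t) = 3:-2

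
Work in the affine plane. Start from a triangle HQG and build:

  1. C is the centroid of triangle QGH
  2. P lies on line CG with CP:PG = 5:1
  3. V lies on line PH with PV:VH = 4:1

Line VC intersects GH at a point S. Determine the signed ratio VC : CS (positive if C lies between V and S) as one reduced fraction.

Set H = (0, 0), Q = (1, 0), G = (0, 1); any affine frame gives the same invariant.
1. C is the centroid of triangle QGH ⇒ C = (1/3, 1/3)
2. P lies on line CG with CP:PG = 5:1 ⇒ P = (1/18, 8/9)
3. V lies on line PH with PV:VH = 4:1 ⇒ V = (1/90, 8/45)
line VC meets GH at S = (0, 5/29)
C = V + t·(S−V) with t = -29, so VC:CS = -29:30

VC:CS = -29/30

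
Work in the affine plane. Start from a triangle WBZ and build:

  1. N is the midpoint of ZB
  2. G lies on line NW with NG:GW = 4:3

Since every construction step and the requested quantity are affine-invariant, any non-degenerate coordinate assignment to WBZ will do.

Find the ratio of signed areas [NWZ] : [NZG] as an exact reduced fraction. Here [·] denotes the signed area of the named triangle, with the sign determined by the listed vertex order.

[NWZ]:[NZG] = -7/4

Choose coordinates W = (0, 0), B = (1, 0), Z = (0, 1).
1. N is the midpoint of ZB ⇒ N = (1/2, 1/2)
2. G lies on line NW with NG:GW = 4:3 ⇒ G = (3/14, 3/14)
2·[NWZ] = -1/2, 2·[NZG] = 2/7
[NWZ]:[NZG] = -1/2:2/7 = -7/4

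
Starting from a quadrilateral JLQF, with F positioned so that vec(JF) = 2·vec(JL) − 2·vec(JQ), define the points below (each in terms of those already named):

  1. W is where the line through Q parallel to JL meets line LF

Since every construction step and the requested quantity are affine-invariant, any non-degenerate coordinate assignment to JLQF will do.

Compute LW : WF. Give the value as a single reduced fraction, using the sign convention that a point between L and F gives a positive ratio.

LW:WF = -1/3

Work in coordinates with J = (0, 0), L = (1, 0), Q = (0, 1), F = (2, -2).
1. W is where the line through Q parallel to JL meets line LF ⇒ W = (1/2, 1)
W = L + t·(F−L) with t = -1/2, so LW:WF = t:(1−t) = -1/2:3/2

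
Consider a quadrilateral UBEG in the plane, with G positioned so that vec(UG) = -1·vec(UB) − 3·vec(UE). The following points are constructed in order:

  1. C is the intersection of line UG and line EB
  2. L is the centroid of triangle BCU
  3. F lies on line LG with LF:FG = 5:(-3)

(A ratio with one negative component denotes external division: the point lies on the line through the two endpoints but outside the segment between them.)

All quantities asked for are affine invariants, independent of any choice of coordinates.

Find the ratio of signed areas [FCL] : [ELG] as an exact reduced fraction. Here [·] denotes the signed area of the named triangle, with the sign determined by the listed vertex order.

Set U = (0, 0), B = (1, 0), E = (0, 1), G = (-1, -3); any affine frame gives the same invariant.
1. C is the intersection of line UG and line EB ⇒ C = (1/4, 3/4)
2. L is the centroid of triangle BCU ⇒ L = (5/12, 1/4)
3. F lies on line LG with LF:FG = 5:(-3) ⇒ F = (-25/8, -63/8)
2·[FCL] = -25/8, 2·[ELG] = -29/12
[FCL]:[ELG] = -25/8:-29/12 = 75/58

[FCL]:[ELG] = 75/58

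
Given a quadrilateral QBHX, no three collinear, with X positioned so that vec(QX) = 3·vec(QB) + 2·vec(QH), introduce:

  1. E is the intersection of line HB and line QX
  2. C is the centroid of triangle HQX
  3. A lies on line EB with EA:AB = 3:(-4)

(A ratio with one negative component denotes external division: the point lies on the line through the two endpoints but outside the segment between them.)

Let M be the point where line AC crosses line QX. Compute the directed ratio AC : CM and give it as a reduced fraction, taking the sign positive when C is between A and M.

AC:CM = 5

Set Q = (0, 0), B = (1, 0), H = (0, 1), X = (3, 2); any affine frame gives the same invariant.
1. E is the intersection of line HB and line QX ⇒ E = (3/5, 2/5)
2. C is the centroid of triangle HQX ⇒ C = (1, 1)
3. A lies on line EB with EA:AB = 3:(-4) ⇒ A = (-3/5, 8/5)
line AC meets QX at M = (33/25, 22/25)
C = A + t·(M−A) with t = 5/6, so AC:CM = 5/6:1/6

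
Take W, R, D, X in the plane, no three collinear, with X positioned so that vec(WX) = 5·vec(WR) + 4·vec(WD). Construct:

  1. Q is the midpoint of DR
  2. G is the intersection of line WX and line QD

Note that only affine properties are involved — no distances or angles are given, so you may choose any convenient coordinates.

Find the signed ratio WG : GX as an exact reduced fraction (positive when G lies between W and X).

WG:GX = 1/8

Choose coordinates W = (0, 0), R = (1, 0), D = (0, 1), X = (5, 4).
1. Q is the midpoint of DR ⇒ Q = (1/2, 1/2)
2. G is the intersection of line WX and line QD ⇒ G = (5/9, 4/9)
G = W + t·(X−W) with t = 1/9, so WG:GX = t:(1−t) = 1/9:8/9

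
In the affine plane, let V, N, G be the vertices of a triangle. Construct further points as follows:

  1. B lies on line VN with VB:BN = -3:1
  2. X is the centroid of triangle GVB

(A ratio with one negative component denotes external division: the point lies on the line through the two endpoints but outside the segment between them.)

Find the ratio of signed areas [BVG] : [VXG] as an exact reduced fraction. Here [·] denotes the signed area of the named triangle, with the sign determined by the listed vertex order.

[BVG]:[VXG] = -3

Work in coordinates with V = (0, 0), N = (1, 0), G = (0, 1).
1. B lies on line VN with VB:BN = -3:1 ⇒ B = (3/2, 0)
2. X is the centroid of triangle GVB ⇒ X = (1/2, 1/3)
2·[BVG] = -3/2, 2·[VXG] = 1/2
[BVG]:[VXG] = -3/2:1/2 = -3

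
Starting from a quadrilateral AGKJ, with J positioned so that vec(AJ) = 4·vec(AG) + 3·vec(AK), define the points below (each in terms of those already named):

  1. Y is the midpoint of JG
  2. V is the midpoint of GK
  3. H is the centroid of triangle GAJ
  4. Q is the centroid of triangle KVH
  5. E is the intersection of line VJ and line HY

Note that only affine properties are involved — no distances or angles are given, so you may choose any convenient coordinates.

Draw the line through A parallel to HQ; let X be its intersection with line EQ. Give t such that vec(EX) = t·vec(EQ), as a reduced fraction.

t = 3/7

Set A = (0, 0), G = (1, 0), K = (0, 1), J = (4, 3); any affine frame gives the same invariant.
1. Y is the midpoint of JG ⇒ Y = (5/2, 3/2)
2. V is the midpoint of GK ⇒ V = (1/2, 1/2)
3. H is the centroid of triangle GAJ ⇒ H = (5/3, 1)
4. Q is the centroid of triangle KVH ⇒ Q = (13/18, 5/6)
5. E is the intersection of line VJ and line HY ⇒ E = (-5/4, -3/4)
through A parallel to HQ: direction (-17/18, -1/6); meets EQ at X = (-17/42, -1/14)
X = E + t·(Q−E) with t = 3/7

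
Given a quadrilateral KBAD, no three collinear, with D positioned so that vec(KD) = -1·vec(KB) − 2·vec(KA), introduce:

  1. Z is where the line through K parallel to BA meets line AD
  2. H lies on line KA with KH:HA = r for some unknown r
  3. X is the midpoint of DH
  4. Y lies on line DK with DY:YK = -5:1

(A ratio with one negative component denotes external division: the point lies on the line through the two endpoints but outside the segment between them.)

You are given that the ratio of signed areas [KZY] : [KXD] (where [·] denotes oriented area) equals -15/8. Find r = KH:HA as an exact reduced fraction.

Choose coordinates K = (0, 0), B = (1, 0), A = (0, 1), D = (-1, -2).
1. Z is where the line through K parallel to BA meets line AD ⇒ Z = (-1/4, 1/4)
2. With KH:HA = r, write λ = r/(r+1) so H = K + λ·(A−K); H is affine-linear in λ
3. X is the midpoint of DH ⇒ X is an affine combination of earlier points and hence also affine-linear in λ
4. Y lies on line DK with DY:YK = -5:1 ⇒ Y = (1/4, 1/2)
Every point depending on H is an affine combination of H and λ-independent points, so each such coordinate is linear in λ; the λ² term in each signed area is a multiple of (A−K)×(A−K) = 0, so 2·[KZY] and 2·[KXD] are each linear in λ. Evaluating at λ=0 and λ=1:
  2·[KZY] = -3/16,   2·[KXD] = 1/2·λ
So [KZY]:[KXD] = (-3/16) / (1/2·λ). Setting this equal to -15/8:
  -3/16 = -15/8·(1/2·λ)  ⇒  λ = 1/5
Then r = λ/(1−λ) = (1/5)/(4/5) = 1/4. Check: with r = 1/4, H = (0, 1/5) and [KZY]:[KXD] = -15/8 as required.

r = 1/4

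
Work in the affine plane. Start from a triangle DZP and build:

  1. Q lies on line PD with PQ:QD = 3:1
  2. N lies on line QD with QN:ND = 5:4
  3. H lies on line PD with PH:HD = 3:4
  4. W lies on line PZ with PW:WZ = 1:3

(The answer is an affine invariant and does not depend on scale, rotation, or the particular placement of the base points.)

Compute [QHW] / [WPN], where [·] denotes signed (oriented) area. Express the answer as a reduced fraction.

[QHW]:[WPN] = -81/224

Choose coordinates D = (0, 0), Z = (1, 0), P = (0, 1).
1. Q lies on line PD with PQ:QD = 3:1 ⇒ Q = (0, 1/4)
2. N lies on line QD with QN:ND = 5:4 ⇒ N = (0, 1/9)
3. H lies on line PD with PH:HD = 3:4 ⇒ H = (0, 4/7)
4. W lies on line PZ with PW:WZ = 1:3 ⇒ W = (1/4, 3/4)
2·[QHW] = -9/112, 2·[WPN] = 2/9
[QHW]:[WPN] = -9/112:2/9 = -81/224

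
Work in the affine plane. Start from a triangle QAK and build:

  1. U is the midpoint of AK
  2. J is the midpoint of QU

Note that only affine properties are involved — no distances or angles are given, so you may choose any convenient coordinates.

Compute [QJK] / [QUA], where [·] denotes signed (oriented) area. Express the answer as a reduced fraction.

Set Q = (0, 0), A = (1, 0), K = (0, 1); any affine frame gives the same invariant.
1. U is the midpoint of AK ⇒ U = (1/2, 1/2)
2. J is the midpoint of QU ⇒ J = (1/4, 1/4)
2·[QJK] = 1/4, 2·[QUA] = -1/2
[QJK]:[QUA] = 1/4:-1/2 = -1/2

[QJK]:[QUA] = -1/2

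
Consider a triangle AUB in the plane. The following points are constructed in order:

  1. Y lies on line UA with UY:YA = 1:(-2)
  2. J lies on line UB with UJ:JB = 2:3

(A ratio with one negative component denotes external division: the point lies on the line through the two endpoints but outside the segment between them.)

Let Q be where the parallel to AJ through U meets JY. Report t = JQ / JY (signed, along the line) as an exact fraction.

t = 1/2

Choose coordinates A = (0, 0), U = (1, 0), B = (0, 1).
1. Y lies on line UA with UY:YA = 1:(-2) ⇒ Y = (2, 0)
2. J lies on line UB with UJ:JB = 2:3 ⇒ J = (3/5, 2/5)
through U parallel to AJ: direction (3/5, 2/5); meets JY at Q = (13/10, 1/5)
Q = J + t·(Y−J) with t = 1/2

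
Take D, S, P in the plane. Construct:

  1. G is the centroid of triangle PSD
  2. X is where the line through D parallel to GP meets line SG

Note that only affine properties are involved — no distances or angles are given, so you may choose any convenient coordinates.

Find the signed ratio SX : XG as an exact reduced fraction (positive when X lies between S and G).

SX:XG = -2

Assign D = (0, 0), S = (1, 0), P = (0, 1) — the answer is frame-independent, so this choice is without loss of generality.
1. G is the centroid of triangle PSD ⇒ G = (1/3, 1/3)
2. X is where the line through D parallel to GP meets line SG ⇒ X = (-1/3, 2/3)
X = S + t·(G−S) with t = 2, so SX:XG = t:(1−t) = 2:-1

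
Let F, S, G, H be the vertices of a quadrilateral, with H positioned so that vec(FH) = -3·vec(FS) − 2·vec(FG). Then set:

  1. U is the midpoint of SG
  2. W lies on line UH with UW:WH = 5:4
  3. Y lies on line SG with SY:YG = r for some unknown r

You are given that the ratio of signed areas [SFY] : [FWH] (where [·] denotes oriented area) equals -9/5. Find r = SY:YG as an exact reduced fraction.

Work in coordinates with F = (0, 0), S = (1, 0), G = (0, 1), H = (-3, -2).
1. U is the midpoint of SG ⇒ U = (1/2, 1/2)
2. W lies on line UH with UW:WH = 5:4 ⇒ W = (-13/9, -8/9)
3. With SY:YG = r, write λ = r/(r+1) so Y = S + λ·(G−S); Y is affine-linear in λ
Every point depending on Y is an affine combination of Y and λ-independent points, so each such coordinate is linear in λ; the λ² term in each signed area is a multiple of (G−S)×(G−S) = 0, so 2·[SFY] and 2·[FWH] are each linear in λ. Evaluating at λ=0 and λ=1:
  2·[SFY] = −λ,   2·[FWH] = 2/9
So [SFY]:[FWH] = (−λ) / (2/9). Setting this equal to -9/5:
  −λ = -9/5·(2/9)  ⇒  λ = 2/5
Then r = λ/(1−λ) = (2/5)/(3/5) = 2/3. Check: with r = 2/3, Y = (3/5, 2/5) and [SFY]:[FWH] = -9/5 as required.

r = 2/3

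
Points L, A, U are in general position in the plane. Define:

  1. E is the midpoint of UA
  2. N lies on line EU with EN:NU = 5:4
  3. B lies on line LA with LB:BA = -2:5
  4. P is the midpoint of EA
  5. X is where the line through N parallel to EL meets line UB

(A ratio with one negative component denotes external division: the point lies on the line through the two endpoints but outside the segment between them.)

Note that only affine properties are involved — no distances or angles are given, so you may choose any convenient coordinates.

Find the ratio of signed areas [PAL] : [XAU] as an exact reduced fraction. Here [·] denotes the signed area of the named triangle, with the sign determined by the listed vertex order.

Set L = (0, 0), A = (1, 0), U = (0, 1); any affine frame gives the same invariant.
1. E is the midpoint of UA ⇒ E = (1/2, 1/2)
2. N lies on line EU with EN:NU = 5:4 ⇒ N = (2/9, 7/9)
3. B lies on line LA with LB:BA = -2:5 ⇒ B = (-2/3, 0)
4. P is the midpoint of EA ⇒ P = (3/4, 1/4)
5. X is where the line through N parallel to EL meets line UB ⇒ X = (-8/9, -1/3)
2·[PAL] = -1/4, 2·[XAU] = 20/9
[PAL]:[XAU] = -1/4:20/9 = -9/80

[PAL]:[XAU] = -9/80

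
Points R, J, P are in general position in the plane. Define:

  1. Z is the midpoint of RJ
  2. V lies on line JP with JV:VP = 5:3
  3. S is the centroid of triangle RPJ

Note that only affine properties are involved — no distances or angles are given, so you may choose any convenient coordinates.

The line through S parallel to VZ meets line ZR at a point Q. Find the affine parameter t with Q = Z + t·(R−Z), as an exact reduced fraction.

Work in coordinates with R = (0, 0), J = (1, 0), P = (0, 1).
1. Z is the midpoint of RJ ⇒ Z = (1/2, 0)
2. V lies on line JP with JV:VP = 5:3 ⇒ V = (3/8, 5/8)
3. S is the centroid of triangle RPJ ⇒ S = (1/3, 1/3)
through S parallel to VZ: direction (1/8, -5/8); meets ZR at Q = (2/5, 0)
Q = Z + t·(R−Z) with t = 1/5

t = 1/5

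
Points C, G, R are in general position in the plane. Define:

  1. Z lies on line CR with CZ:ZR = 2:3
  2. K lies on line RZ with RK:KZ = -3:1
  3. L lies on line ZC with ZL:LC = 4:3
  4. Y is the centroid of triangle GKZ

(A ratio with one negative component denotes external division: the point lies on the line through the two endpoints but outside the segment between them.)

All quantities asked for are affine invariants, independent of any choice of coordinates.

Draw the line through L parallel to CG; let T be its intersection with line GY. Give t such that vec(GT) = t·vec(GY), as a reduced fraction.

t = 36/35

Set C = (0, 0), G = (1, 0), R = (0, 1); any affine frame gives the same invariant.
1. Z lies on line CR with CZ:ZR = 2:3 ⇒ Z = (0, 2/5)
2. K lies on line RZ with RK:KZ = -3:1 ⇒ K = (0, 1/10)
3. L lies on line ZC with ZL:LC = 4:3 ⇒ L = (0, 6/35)
4. Y is the centroid of triangle GKZ ⇒ Y = (1/3, 1/6)
through L parallel to CG: direction (1, 0); meets GY at T = (11/35, 6/35)
T = G + t·(Y−G) with t = 36/35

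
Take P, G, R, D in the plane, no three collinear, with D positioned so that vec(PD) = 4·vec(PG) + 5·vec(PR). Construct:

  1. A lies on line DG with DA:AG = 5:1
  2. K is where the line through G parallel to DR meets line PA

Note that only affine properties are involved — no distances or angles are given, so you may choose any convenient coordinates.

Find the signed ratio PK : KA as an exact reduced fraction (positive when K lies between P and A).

PK:KA = -3

Work in coordinates with P = (0, 0), G = (1, 0), R = (0, 1), D = (4, 5).
1. A lies on line DG with DA:AG = 5:1 ⇒ A = (3/2, 5/6)
2. K is where the line through G parallel to DR meets line PA ⇒ K = (9/4, 5/4)
K = P + t·(A−P) with t = 3/2, so PK:KA = t:(1−t) = 3/2:-1/2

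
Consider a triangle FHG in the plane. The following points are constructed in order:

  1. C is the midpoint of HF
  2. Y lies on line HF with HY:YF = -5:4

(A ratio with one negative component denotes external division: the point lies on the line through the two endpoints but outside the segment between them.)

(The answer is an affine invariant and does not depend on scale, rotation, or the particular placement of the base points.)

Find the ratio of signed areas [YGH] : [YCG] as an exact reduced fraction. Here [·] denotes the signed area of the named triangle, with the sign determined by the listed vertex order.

[YGH]:[YCG] = -10/9

Set F = (0, 0), H = (1, 0), G = (0, 1); any affine frame gives the same invariant.
1. C is the midpoint of HF ⇒ C = (1/2, 0)
2. Y lies on line HF with HY:YF = -5:4 ⇒ Y = (-4, 0)
2·[YGH] = -5, 2·[YCG] = 9/2
[YGH]:[YCG] = -5:9/2 = -10/9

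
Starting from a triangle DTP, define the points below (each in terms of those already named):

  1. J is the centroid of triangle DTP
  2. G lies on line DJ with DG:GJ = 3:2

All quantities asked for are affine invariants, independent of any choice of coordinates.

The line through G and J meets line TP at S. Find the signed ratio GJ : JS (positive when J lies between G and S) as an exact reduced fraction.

Choose coordinates D = (0, 0), T = (1, 0), P = (0, 1).
1. J is the centroid of triangle DTP ⇒ J = (1/3, 1/3)
2. G lies on line DJ with DG:GJ = 3:2 ⇒ G = (1/5, 1/5)
line GJ meets TP at S = (1/2, 1/2)
J = G + t·(S−G) with t = 4/9, so GJ:JS = 4/9:5/9

GJ:JS = 4/5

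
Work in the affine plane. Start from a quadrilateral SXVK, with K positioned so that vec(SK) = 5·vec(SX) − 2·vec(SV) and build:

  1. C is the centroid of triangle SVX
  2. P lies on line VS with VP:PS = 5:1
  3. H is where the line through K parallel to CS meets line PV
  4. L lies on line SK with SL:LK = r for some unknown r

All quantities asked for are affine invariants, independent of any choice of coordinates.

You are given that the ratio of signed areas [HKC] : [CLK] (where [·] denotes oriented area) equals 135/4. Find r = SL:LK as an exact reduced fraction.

r = 5/4

Choose coordinates S = (0, 0), X = (1, 0), V = (0, 1), K = (5, -2).
1. C is the centroid of triangle SVX ⇒ C = (1/3, 1/3)
2. P lies on line VS with VP:PS = 5:1 ⇒ P = (0, 1/6)
3. H is where the line through K parallel to CS meets line PV ⇒ H = (0, -7)
4. With SL:LK = r, write λ = r/(r+1) so L = S + λ·(K−S); L is affine-linear in λ
Every point depending on L is an affine combination of L and λ-independent points, so each such coordinate is linear in λ; the λ² term in each signed area is a multiple of (K−S)×(K−S) = 0, so 2·[HKC] and 2·[CLK] are each linear in λ. Evaluating at λ=0 and λ=1:
  2·[HKC] = 35,   2·[CLK] = -7/3·λ + 7/3
So [HKC]:[CLK] = (35) / (-7/3·λ + 7/3). Setting this equal to 135/4:
  35 = 135/4·(-7/3·λ + 7/3)  ⇒  λ = 5/9
Then r = λ/(1−λ) = (5/9)/(4/9) = 5/4. Check: with r = 5/4, L = (25/9, -10/9) and [HKC]:[CLK] = 135/4 as required.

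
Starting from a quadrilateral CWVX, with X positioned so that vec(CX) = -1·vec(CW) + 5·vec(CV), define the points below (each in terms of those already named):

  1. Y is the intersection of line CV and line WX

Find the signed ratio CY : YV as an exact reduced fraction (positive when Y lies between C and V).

Set C = (0, 0), W = (1, 0), V = (0, 1), X = (-1, 5); any affine frame gives the same invariant.
1. Y is the intersection of line CV and line WX ⇒ Y = (0, 5/2)
Y = C + t·(V−C) with t = 5/2, so CY:YV = t:(1−t) = 5/2:-3/2

CY:YV = -5/3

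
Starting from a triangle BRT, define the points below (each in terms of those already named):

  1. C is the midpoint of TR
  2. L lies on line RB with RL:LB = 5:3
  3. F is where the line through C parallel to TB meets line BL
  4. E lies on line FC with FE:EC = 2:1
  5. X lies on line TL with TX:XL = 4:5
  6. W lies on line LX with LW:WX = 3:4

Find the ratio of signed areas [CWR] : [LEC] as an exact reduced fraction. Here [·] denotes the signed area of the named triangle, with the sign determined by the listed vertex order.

Work in coordinates with B = (0, 0), R = (1, 0), T = (0, 1).
1. C is the midpoint of TR ⇒ C = (1/2, 1/2)
2. L lies on line RB with RL:LB = 5:3 ⇒ L = (3/8, 0)
3. F is where the line through C parallel to TB meets line BL ⇒ F = (1/2, 0)
4. E lies on line FC with FE:EC = 2:1 ⇒ E = (1/2, 1/3)
5. X lies on line TL with TX:XL = 4:5 ⇒ X = (1/6, 5/9)
6. W lies on line LX with LW:WX = 3:4 ⇒ W = (2/7, 5/21)
2·[CWR] = 5/21, 2·[LEC] = 1/48
[CWR]:[LEC] = 5/21:1/48 = 80/7

[CWR]:[LEC] = 80/7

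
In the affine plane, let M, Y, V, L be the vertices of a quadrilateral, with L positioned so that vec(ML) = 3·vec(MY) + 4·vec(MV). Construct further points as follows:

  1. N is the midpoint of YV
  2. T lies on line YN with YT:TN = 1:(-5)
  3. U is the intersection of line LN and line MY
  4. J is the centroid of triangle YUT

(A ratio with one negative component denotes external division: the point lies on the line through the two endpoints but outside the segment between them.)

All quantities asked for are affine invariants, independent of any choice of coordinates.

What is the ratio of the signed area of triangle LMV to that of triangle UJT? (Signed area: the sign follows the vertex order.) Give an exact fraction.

[LMV]:[UJT] = 84

Choose coordinates M = (0, 0), Y = (1, 0), V = (0, 1), L = (3, 4).
1. N is the midpoint of YV ⇒ N = (1/2, 1/2)
2. T lies on line YN with YT:TN = 1:(-5) ⇒ T = (9/8, -1/8)
3. U is the intersection of line LN and line MY ⇒ U = (1/7, 0)
4. J is the centroid of triangle YUT ⇒ J = (127/168, -1/24)
2·[LMV] = -3, 2·[UJT] = -1/28
[LMV]:[UJT] = -3:-1/28 = 84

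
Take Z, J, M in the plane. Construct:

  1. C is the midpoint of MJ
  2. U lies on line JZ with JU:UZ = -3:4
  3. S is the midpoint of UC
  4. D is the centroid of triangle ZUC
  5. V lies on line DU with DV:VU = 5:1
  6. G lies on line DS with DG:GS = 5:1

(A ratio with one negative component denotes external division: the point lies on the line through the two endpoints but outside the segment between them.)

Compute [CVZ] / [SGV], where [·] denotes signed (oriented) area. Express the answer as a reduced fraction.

Work in coordinates with Z = (0, 0), J = (1, 0), M = (0, 1).
1. C is the midpoint of MJ ⇒ C = (1/2, 1/2)
2. U lies on line JZ with JU:UZ = -3:4 ⇒ U = (4, 0)
3. S is the midpoint of UC ⇒ S = (9/4, 1/4)
4. D is the centroid of triangle ZUC ⇒ D = (3/2, 1/6)
5. V lies on line DU with DV:VU = 5:1 ⇒ V = (43/12, 1/36)
6. G lies on line DS with DG:GS = 5:1 ⇒ G = (17/8, 17/72)
2·[CVZ] = -16/9, 2·[SGV] = 5/108
[CVZ]:[SGV] = -16/9:5/108 = -192/5

[CVZ]:[SGV] = -192/5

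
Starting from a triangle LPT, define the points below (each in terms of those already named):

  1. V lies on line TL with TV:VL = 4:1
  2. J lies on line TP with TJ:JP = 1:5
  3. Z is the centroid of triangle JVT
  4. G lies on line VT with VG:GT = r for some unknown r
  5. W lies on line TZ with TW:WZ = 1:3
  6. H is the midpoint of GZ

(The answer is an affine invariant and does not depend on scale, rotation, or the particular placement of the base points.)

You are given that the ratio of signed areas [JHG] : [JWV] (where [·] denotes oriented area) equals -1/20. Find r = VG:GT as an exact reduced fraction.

Assign L = (0, 0), P = (1, 0), T = (0, 1) — the answer is frame-independent, so this choice is without loss of generality.
1. V lies on line TL with TV:VL = 4:1 ⇒ V = (0, 1/5)
2. J lies on line TP with TJ:JP = 1:5 ⇒ J = (1/6, 5/6)
3. Z is the centroid of triangle JVT ⇒ Z = (1/18, 61/90)
4. With VG:GT = r, write λ = r/(r+1) so G = V + λ·(T−V); G is affine-linear in λ
5. W lies on line TZ with TW:WZ = 1:3 ⇒ W = (1/72, 331/360)
6. H is the midpoint of GZ ⇒ H is an affine combination of earlier points and hence also affine-linear in λ
Every point depending on G is an affine combination of G and λ-independent points, so each such coordinate is linear in λ; the λ² term in each signed area is a multiple of (T−V)×(T−V) = 0, so 2·[JHG] and 2·[JWV] are each linear in λ. Evaluating at λ=0 and λ=1:
  2·[JHG] = -2/45·λ + 1/45,   2·[JWV] = 1/9
So [JHG]:[JWV] = (-2/45·λ + 1/45) / (1/9). Setting this equal to -1/20:
  -2/45·λ + 1/45 = -1/20·(1/9)  ⇒  λ = 5/8
Then r = λ/(1−λ) = (5/8)/(3/8) = 5/3. Check: with r = 5/3, G = (0, 7/10) and [JHG]:[JWV] = -1/20 as required.

r = 5/3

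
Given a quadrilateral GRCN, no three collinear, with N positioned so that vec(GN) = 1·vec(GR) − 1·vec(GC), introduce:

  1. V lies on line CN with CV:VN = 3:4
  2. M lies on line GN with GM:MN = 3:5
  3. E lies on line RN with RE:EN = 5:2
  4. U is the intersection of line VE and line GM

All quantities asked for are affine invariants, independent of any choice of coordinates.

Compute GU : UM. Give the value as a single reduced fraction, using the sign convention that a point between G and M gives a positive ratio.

GU:UM = -88/67

Choose coordinates G = (0, 0), R = (1, 0), C = (0, 1), N = (1, -1).
1. V lies on line CN with CV:VN = 3:4 ⇒ V = (3/7, 1/7)
2. M lies on line GN with GM:MN = 3:5 ⇒ M = (3/8, -3/8)
3. E lies on line RN with RE:EN = 5:2 ⇒ E = (1, -5/7)
4. U is the intersection of line VE and line GM ⇒ U = (11/7, -11/7)
U = G + t·(M−G) with t = 88/21, so GU:UM = t:(1−t) = 88/21:-67/21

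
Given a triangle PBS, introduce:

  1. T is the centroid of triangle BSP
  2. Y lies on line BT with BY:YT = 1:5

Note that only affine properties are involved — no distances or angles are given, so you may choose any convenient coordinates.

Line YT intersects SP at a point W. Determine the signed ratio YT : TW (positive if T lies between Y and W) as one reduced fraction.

YT:TW = 5/3

Assign P = (0, 0), B = (1, 0), S = (0, 1) — the answer is frame-independent, so this choice is without loss of generality.
1. T is the centroid of triangle BSP ⇒ T = (1/3, 1/3)
2. Y lies on line BT with BY:YT = 1:5 ⇒ Y = (8/9, 1/18)
line YT meets SP at W = (0, 1/2)
T = Y + t·(W−Y) with t = 5/8, so YT:TW = 5/8:3/8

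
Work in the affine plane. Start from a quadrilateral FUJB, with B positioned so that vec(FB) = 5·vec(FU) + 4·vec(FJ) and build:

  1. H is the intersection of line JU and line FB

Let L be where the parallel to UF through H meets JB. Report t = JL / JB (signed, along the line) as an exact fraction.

Choose coordinates F = (0, 0), U = (1, 0), J = (0, 1), B = (5, 4).
1. H is the intersection of line JU and line FB ⇒ H = (5/9, 4/9)
through H parallel to UF: direction (-1, 0); meets JB at L = (-25/27, 4/9)
L = J + t·(B−J) with t = -5/27

t = -5/27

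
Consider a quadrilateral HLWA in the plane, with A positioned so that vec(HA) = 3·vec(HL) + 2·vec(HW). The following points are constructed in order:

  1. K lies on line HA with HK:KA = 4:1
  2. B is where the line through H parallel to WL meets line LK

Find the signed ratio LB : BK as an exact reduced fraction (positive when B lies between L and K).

Assign H = (0, 0), L = (1, 0), W = (0, 1), A = (3, 2) — the answer is frame-independent, so this choice is without loss of generality.
1. K lies on line HA with HK:KA = 4:1 ⇒ K = (12/5, 8/5)
2. B is where the line through H parallel to WL meets line LK ⇒ B = (8/15, -8/15)
B = L + t·(K−L) with t = -1/3, so LB:BK = t:(1−t) = -1/3:4/3

LB:BK = -1/4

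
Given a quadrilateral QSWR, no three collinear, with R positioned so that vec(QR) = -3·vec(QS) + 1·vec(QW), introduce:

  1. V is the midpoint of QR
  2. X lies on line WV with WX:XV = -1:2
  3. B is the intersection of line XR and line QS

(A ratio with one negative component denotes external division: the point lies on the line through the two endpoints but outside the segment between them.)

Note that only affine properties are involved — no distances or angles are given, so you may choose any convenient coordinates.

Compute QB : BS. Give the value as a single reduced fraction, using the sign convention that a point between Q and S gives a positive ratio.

QB:BS = -12/13

Assign Q = (0, 0), S = (1, 0), W = (0, 1), R = (-3, 1) — the answer is frame-independent, so this choice is without loss of generality.
1. V is the midpoint of QR ⇒ V = (-3/2, 1/2)
2. X lies on line WV with WX:XV = -1:2 ⇒ X = (3/2, 3/2)
3. B is the intersection of line XR and line QS ⇒ B = (-12, 0)
B = Q + t·(S−Q) with t = -12, so QB:BS = t:(1−t) = -12:13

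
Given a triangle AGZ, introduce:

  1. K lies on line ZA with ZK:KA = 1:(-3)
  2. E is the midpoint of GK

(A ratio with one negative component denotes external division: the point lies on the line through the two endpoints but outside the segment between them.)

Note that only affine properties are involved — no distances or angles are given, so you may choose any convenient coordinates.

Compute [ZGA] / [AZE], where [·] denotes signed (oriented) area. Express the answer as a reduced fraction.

[ZGA]:[AZE] = 2

Set A = (0, 0), G = (1, 0), Z = (0, 1); any affine frame gives the same invariant.
1. K lies on line ZA with ZK:KA = 1:(-3) ⇒ K = (0, 3/2)
2. E is the midpoint of GK ⇒ E = (1/2, 3/4)
2·[ZGA] = -1, 2·[AZE] = -1/2
[ZGA]:[AZE] = -1:-1/2 = 2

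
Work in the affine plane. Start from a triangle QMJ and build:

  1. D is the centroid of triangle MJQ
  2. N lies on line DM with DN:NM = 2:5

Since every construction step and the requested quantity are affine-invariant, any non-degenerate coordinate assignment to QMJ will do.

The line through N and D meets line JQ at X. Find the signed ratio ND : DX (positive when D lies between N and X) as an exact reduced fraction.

Assign Q = (0, 0), M = (1, 0), J = (0, 1) — the answer is frame-independent, so this choice is without loss of generality.
1. D is the centroid of triangle MJQ ⇒ D = (1/3, 1/3)
2. N lies on line DM with DN:NM = 2:5 ⇒ N = (11/21, 5/21)
line ND meets JQ at X = (0, 1/2)
D = N + t·(X−N) with t = 4/11, so ND:DX = 4/11:7/11

ND:DX = 4/7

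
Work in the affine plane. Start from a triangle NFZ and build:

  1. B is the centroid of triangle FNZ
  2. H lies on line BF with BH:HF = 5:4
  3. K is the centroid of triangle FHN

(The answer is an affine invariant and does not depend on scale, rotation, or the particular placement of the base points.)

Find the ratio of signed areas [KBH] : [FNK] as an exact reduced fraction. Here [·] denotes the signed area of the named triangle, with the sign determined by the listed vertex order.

Choose coordinates N = (0, 0), F = (1, 0), Z = (0, 1).
1. B is the centroid of triangle FNZ ⇒ B = (1/3, 1/3)
2. H lies on line BF with BH:HF = 5:4 ⇒ H = (19/27, 4/27)
3. K is the centroid of triangle FHN ⇒ K = (46/81, 4/81)
2·[KBH] = -5/81, 2·[FNK] = -4/81
[KBH]:[FNK] = -5/81:-4/81 = 5/4

[KBH]:[FNK] = 5/4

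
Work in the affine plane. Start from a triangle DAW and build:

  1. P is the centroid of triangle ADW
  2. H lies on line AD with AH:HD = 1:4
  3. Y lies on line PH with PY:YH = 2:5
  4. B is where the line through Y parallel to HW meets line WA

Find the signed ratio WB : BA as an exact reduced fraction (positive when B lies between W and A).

Work in coordinates with D = (0, 0), A = (1, 0), W = (0, 1).
1. P is the centroid of triangle ADW ⇒ P = (1/3, 1/3)
2. H lies on line AD with AH:HD = 1:4 ⇒ H = (4/5, 0)
3. Y lies on line PH with PY:YH = 2:5 ⇒ Y = (7/15, 5/21)
4. B is where the line through Y parallel to HW meets line WA ⇒ B = (-5/7, 12/7)
B = W + t·(A−W) with t = -5/7, so WB:BA = t:(1−t) = -5/7:12/7

WB:BA = -5/12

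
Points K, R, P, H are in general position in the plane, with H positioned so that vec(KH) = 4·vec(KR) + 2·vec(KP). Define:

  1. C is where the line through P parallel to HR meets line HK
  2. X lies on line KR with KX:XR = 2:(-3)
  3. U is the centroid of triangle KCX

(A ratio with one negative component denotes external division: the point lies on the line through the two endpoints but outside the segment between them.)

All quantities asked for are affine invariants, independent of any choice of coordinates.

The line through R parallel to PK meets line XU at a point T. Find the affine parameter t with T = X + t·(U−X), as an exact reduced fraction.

t = -9/2

Choose coordinates K = (0, 0), R = (1, 0), P = (0, 1), H = (4, 2).
1. C is where the line through P parallel to HR meets line HK ⇒ C = (-6, -3)
2. X lies on line KR with KX:XR = 2:(-3) ⇒ X = (-2, 0)
3. U is the centroid of triangle KCX ⇒ U = (-8/3, -1)
through R parallel to PK: direction (0, -1); meets XU at T = (1, 9/2)
T = X + t·(U−X) with t = -9/2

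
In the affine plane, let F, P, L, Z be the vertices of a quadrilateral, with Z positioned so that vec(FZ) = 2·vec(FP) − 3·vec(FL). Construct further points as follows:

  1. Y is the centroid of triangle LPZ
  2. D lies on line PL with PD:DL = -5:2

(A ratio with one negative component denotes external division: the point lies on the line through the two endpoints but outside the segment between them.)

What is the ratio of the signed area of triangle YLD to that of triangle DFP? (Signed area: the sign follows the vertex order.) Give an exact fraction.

[YLD]:[DFP] = 4/15

Assign F = (0, 0), P = (1, 0), L = (0, 1), Z = (2, -3) — the answer is frame-independent, so this choice is without loss of generality.
1. Y is the centroid of triangle LPZ ⇒ Y = (1, -2/3)
2. D lies on line PL with PD:DL = -5:2 ⇒ D = (-2/3, 5/3)
2·[YLD] = 4/9, 2·[DFP] = 5/3
[YLD]:[DFP] = 4/9:5/3 = 4/15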